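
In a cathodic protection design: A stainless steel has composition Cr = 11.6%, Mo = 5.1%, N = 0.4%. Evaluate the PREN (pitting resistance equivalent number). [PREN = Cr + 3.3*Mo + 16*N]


Apply the PREN formula: PREN = Cr + 3.3*Mo + 16*N
PREN = 11.6 + 3.3*5.1 + 16*0.4
PREN = 11.6 + 16.83 + 6.4 = 34.83

34.83


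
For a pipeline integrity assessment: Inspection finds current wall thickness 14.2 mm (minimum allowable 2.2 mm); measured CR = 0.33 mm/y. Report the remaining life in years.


Apply the remaining-life relation: RL = (t_current − t_min) / CR
RL = (14.2 − 2.2) / 0.33 = 12.0 / 0.33 = 36.4 years

36.4 years


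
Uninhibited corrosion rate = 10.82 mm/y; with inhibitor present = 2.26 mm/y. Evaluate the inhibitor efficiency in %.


Apply the inhibitor-efficiency definition: IE = (CR_blank − CR_inh)/CR_blank × 100
IE = (10.82 − 2.26) / 10.82 × 100
IE = 8.56 / 10.82 × 100 = 79.1 %

79.1 %


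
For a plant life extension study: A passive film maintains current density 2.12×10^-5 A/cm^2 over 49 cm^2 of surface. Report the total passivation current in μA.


I = i_pass * A, then convert A → μA (×10^6)
I = 2.12×10^-5 * 49 * 10^6 = 1038.8 μA

1038.8 μA


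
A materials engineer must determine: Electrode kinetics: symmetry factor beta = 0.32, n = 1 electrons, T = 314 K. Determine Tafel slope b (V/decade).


Apply the Tafel slope relation: b = 2.303*R*T/(beta*n*F)
Numerator: 2.303 * 8.314 * 314 = 6012.2
Denominator: 0.32 * 1 * 96485 = 30875.2
b = 6012.2 / 30875.2 = 0.195 V/decade

0.195 V/decade


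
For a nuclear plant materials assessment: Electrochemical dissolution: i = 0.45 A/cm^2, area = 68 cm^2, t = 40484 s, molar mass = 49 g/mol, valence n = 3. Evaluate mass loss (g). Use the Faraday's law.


Apply Faraday's law: m = i*A*t*M / (n*F)
Total charge passed Q = i*A*t = 0.45*68*40484 = 1238810.4 C
m = Q*M/(n*F) = 1238810.4*49/(3*96485) = 209.71 g

209.71 g


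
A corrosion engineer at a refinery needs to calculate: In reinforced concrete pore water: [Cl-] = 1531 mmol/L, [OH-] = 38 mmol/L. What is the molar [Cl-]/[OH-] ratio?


Threshold parameter = [Cl-] / [OH-] (molar basis; both in mmol/L, so units cancel)
Ratio = 1531 / 38 = 40.29

40.29


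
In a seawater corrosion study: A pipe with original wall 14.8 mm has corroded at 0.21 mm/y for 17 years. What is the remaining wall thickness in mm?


Remaining wall = original − CR × time
t = 14.8 − 0.21*17 = 14.8 − 3.57 = 11.23 mm

11.23 mm


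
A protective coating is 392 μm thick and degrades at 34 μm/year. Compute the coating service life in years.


Service life = thickness / degradation rate
Life = 392 / 34 = 11.5 years

11.5 years


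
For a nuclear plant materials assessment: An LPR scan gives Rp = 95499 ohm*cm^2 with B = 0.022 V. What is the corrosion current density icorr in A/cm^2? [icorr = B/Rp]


Apply the Stern-Geary relation: icorr = B / Rp
icorr = 0.022 / 95499 = 2.304×10^-7 A/cm^2

2.304×10^-7 A/cm^2


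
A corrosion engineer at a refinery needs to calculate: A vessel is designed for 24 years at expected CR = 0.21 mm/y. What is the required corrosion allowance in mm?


Corrosion allowance = CR × design life
CA = 0.21 * 24 = 5.04 mm

5.04 mm


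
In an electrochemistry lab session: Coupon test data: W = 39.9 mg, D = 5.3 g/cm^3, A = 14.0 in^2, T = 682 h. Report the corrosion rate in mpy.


Apply the mpy weight-loss relation: CR = 534 * W / (D * A * T)
Numerator: 534 * 39.9 = 21306.6
Denominator: 5.3 * 14.0 * 682 = 50604.4
CR = 21306.6 / 50604.4 = 0.421 mpy

0.421 mpy


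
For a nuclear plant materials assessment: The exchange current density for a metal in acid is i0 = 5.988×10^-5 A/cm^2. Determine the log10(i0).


i0 = 5.988×10^-5 A/cm^2
log10(i0) = -4.223

-4.223


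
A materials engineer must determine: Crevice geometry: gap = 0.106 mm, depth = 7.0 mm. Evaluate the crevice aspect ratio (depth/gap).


Aspect ratio = depth / gap
Ratio = 7.0 / 0.106 = 66.0

66.0


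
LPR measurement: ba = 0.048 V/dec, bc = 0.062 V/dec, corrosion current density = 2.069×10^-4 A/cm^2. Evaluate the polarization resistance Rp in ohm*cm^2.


Apply the Stern-Geary equation: Rp = ba*bc / (2.303*icorr*(ba+bc))
ba*bc = 0.048*0.062 = 0.002976
ba+bc = 0.11; 2.303*icorr*(ba+bc) = 2.303*2.069×10^-4*0.11 = 5.2413977×10^-5
Rp = 0.002976 / 5.2413977×10^-5 = 56.8 ohm*cm^2

56.8 ohm*cm^2


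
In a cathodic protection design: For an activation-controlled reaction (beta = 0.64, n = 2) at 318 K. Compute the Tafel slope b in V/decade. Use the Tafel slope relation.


Apply the Tafel slope relation: b = 2.303*R*T/(beta*n*F)
Numerator: 2.303 * 8.314 * 318 = 6088.79
Denominator: 0.64 * 2 * 96485 = 123500.8
b = 6088.79 / 123500.8 = 0.049 V/decade

0.049 V/decade


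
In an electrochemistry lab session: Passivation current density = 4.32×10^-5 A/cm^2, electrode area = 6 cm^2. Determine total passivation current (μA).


I = i_pass * A, then convert A → μA (×10^6)
I = 4.32×10^-5 * 6 * 10^6 = 259.2 μA

259.2 μA


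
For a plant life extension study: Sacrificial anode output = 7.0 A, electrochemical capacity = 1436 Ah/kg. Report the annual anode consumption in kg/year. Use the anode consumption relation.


Annual consumption = current * hours per year / capacity
Rate = 7.0 * 8760 / 1436 = 42.7 kg/year

42.7 kg/year


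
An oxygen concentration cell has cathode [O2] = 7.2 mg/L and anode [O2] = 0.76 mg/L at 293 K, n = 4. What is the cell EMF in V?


Apply the Nernst concentration-cell relation: E = (RT/nF)*ln(C_cathode/C_anode)
RT/nF = 8.314*293/(4*96485) = 0.00631187 V
ln(7.2/0.76) = 2.24852
E = 0.00631187 * 2.24852 = 0.01419 V

0.01419 V


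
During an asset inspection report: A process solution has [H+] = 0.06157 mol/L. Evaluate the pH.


pH = −log10[H+]
pH = −log10(0.06157) = 1.21

1.21


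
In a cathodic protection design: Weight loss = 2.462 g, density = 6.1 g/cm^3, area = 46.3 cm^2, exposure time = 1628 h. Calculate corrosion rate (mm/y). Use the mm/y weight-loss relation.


Apply the mm/y weight-loss relation: CR = 87600 * W / (D * A * T)
Numerator: 87600 * 2.462 = 215671.2
Denominator: 6.1 * 46.3 * 1628 = 459796.04
CR = 215671.2 / 459796.04 = 0.46906 mm/y

0.46906 mm/y


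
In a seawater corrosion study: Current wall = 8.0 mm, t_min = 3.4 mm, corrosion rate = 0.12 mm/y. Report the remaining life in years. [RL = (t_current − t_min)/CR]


Apply the remaining-life relation: RL = (t_current − t_min) / CR
RL = (8.0 − 3.4) / 0.12 = 4.6 / 0.12 = 38.3 years

38.3 years


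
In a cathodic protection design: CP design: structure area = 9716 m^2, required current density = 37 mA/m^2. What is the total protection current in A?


I = area * current density, then convert mA → A (÷1000)
I = 9716 * 37 / 1000 = 359.49 A

359.49 A


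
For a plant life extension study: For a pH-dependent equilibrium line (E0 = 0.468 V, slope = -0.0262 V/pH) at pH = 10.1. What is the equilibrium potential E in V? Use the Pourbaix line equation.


Apply the Pourbaix line equation: E = E0 + slope*pH
E = 0.468 + (-0.0262)*10.1 = 0.468 + (-0.26462) = 0.20338 V
Rounded to 4 decimal places: E = 0.2034 V

0.2034 V


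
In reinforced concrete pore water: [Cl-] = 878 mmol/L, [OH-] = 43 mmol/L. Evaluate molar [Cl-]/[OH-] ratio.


Threshold parameter = [Cl-] / [OH-] (molar basis; both in mmol/L, so units cancel)
Ratio = 878 / 43 = 20.42

20.42


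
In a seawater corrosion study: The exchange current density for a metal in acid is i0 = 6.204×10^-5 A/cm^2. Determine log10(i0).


i0 = 6.204×10^-5 A/cm^2
log10(i0) = -4.207

-4.207


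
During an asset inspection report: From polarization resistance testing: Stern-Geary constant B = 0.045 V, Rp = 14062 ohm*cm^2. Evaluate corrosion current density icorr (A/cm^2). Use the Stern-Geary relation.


Apply the Stern-Geary relation: icorr = B / Rp
icorr = 0.045 / 14062 = 3.2×10^-6 A/cm^2

3.2×10^-6 A/cm^2


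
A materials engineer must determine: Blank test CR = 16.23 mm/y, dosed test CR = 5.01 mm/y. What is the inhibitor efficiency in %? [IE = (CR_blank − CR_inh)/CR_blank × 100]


Apply the inhibitor-efficiency definition: IE = (CR_blank − CR_inh)/CR_blank × 100
IE = (16.23 − 5.01) / 16.23 × 100
IE = 11.22 / 16.23 × 100 = 69.1 %

69.1 %


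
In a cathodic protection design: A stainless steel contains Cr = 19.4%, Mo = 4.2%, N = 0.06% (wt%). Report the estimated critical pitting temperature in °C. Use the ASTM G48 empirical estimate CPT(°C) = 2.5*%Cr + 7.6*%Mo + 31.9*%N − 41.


Apply the ASTM G48 empirical CPT estimate: CPT(°C) = 2.5*%Cr + 7.6*%Mo + 31.9*%N − 41
2.5*19.4 = 48.5; 7.6*4.2 = 31.92; 31.9*0.06 = 1.914
CPT = 48.5 + 31.92 + 1.914 − 41 = 41.334 °C
Rounded to 0.1 °C: CPT ≈ 41.3 °C

41.3 °C


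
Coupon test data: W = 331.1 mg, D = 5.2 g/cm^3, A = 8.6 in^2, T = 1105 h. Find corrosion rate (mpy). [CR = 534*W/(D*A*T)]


Apply the mpy weight-loss relation: CR = 534 * W / (D * A * T)
Numerator: 534 * 331.1 = 176807.4
Denominator: 5.2 * 8.6 * 1105 = 49415.6
CR = 176807.4 / 49415.6 = 3.57797 mpy

3.57797 mpy


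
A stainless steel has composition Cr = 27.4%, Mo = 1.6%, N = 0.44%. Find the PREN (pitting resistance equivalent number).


Apply the PREN formula: PREN = Cr + 3.3*Mo + 16*N
PREN = 27.4 + 3.3*1.6 + 16*0.44
PREN = 27.4 + 5.28 + 7.04 = 39.72

39.72


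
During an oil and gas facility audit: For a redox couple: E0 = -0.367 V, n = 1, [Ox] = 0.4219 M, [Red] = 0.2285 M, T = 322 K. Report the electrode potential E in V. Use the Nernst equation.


Apply the Nernst equation: E = E0 + (RT/nF)*ln([Ox]/[Red])
Step 1: RT/nF = 8.314*322/(1*96485) = 0.02774636 V
Step 2: [Ox]/[Red] = 0.4219/0.2285 = 1.846389
Step 3: ln(1.846389) = 0.613232
Step 4: correction = 0.02774636 * 0.613232 = 0.017 V
E = -0.367 + 0.017 = -0.35 V

-0.35 V


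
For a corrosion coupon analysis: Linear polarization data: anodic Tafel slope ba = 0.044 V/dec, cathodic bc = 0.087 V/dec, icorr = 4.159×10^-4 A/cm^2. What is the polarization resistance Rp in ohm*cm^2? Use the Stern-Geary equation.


Apply the Stern-Geary equation: Rp = ba*bc / (2.303*icorr*(ba+bc))
ba*bc = 0.044*0.087 = 0.003828
ba+bc = 0.131; 2.303*icorr*(ba+bc) = 2.303*4.159×10^-4*0.131 = 1.2547412×10^-4
Rp = 0.003828 / 1.2547412×10^-4 = 30.51 ohm*cm^2

30.51 ohm*cm^2


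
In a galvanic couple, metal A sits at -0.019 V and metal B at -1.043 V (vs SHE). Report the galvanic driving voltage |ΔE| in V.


Driving voltage is the absolute potential difference.
|ΔE| = |-0.019 − (-1.043)| = 1.024 V

1.024 V


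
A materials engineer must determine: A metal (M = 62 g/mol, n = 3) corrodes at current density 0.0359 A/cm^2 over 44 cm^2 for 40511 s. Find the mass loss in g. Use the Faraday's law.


Apply Faraday's law: m = i*A*t*M / (n*F)
Total charge passed Q = i*A*t = 0.0359*44*40511 = 63991.1756 C
m = Q*M/(n*F) = 63991.1756*62/(3*96485) = 13.7066 g

13.7066 g


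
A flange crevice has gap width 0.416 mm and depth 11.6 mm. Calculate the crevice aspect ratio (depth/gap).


Aspect ratio = depth / gap
Ratio = 11.6 / 0.416 = 27.9

27.9


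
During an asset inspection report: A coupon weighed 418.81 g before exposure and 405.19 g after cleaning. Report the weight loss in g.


Weight loss = initial − final
WL = 418.81 − 405.19 = 13.62 g

13.62 g


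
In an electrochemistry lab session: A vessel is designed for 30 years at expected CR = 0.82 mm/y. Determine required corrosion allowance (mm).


Corrosion allowance = CR × design life
CA = 0.82 * 30 = 24.6 mm

24.6 mm


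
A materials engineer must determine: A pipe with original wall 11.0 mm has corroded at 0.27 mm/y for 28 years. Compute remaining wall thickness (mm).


Remaining wall = original − CR × time
t = 11.0 − 0.27*28 = 11.0 − 7.56 = 3.44 mm

3.44 mm


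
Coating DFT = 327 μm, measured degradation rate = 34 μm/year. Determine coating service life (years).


Service life = thickness / degradation rate
Life = 327 / 34 = 9.6 years

9.6 years


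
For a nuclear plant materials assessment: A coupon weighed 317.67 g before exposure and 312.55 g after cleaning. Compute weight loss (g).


Weight loss = initial − final
WL = 317.67 − 312.55 = 5.12 g

5.12 g


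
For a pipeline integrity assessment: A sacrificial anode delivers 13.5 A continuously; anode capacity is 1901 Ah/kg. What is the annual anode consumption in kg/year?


Annual consumption = current * hours per year / capacity
Rate = 13.5 * 8760 / 1901 = 62.2 kg/year

62.2 kg/year


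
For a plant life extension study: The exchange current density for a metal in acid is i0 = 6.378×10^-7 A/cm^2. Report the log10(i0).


i0 = 6.378×10^-7 A/cm^2
log10(i0) = -6.195

-6.195


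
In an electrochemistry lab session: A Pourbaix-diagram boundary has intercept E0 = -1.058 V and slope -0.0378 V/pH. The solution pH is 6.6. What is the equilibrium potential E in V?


Apply the Pourbaix line equation: E = E0 + slope*pH
E = -1.058 + (-0.0378)*6.6 = -1.058 + (-0.24948) = -1.30748 V
Rounded to 4 decimal places: E = -1.3075 V

-1.3075 V


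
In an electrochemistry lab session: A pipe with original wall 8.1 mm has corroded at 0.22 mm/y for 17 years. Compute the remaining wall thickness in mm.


Remaining wall = original − CR × time
t = 8.1 − 0.22*17 = 8.1 − 3.74 = 4.36 mm

4.36 mm


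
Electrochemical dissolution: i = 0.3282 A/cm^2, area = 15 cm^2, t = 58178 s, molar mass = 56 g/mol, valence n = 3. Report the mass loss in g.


Apply Faraday's law: m = i*A*t*M / (n*F)
Total charge passed Q = i*A*t = 0.3282*15*58178 = 286410.294 C
m = Q*M/(n*F) = 286410.294*56/(3*96485) = 55.41095 g

55.41095 g


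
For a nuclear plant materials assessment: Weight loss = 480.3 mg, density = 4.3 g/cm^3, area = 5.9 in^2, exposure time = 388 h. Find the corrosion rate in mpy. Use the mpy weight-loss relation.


Apply the mpy weight-loss relation: CR = 534 * W / (D * A * T)
Numerator: 534 * 480.3 = 256480.2
Denominator: 4.3 * 5.9 * 388 = 9843.56
CR = 256480.2 / 9843.56 = 26.056 mpy

26.056 mpy


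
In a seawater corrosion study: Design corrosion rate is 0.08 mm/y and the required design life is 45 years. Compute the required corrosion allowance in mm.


Corrosion allowance = CR × design life
CA = 0.08 * 45 = 3.6 mm

3.6 mm


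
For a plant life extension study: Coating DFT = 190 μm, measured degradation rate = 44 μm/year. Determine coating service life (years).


Service life = thickness / degradation rate
Life = 190 / 44 = 4.3 years

4.3 years


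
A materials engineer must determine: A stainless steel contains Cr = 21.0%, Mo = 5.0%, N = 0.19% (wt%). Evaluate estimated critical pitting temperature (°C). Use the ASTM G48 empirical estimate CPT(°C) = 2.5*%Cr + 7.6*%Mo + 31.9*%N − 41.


Apply the ASTM G48 empirical CPT estimate: CPT(°C) = 2.5*%Cr + 7.6*%Mo + 31.9*%N − 41
2.5*21.0 = 52.5; 7.6*5.0 = 38; 31.9*0.19 = 6.061
CPT = 52.5 + 38 + 6.061 − 41 = 55.561 °C
Rounded to 0.1 °C: CPT ≈ 55.6 °C

55.6 °C


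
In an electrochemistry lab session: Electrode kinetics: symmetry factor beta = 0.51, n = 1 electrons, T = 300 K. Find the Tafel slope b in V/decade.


Apply the Tafel slope relation: b = 2.303*R*T/(beta*n*F)
Numerator: 2.303 * 8.314 * 300 = 5744.14
Denominator: 0.51 * 1 * 96485 = 49207.35
b = 5744.14 / 49207.35 = 0.1167 V/decade

0.1167 V/decade


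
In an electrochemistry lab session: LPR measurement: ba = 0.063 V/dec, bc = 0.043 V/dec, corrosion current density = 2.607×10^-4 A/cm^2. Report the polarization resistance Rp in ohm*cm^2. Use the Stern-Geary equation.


Apply the Stern-Geary equation: Rp = ba*bc / (2.303*icorr*(ba+bc))
ba*bc = 0.063*0.043 = 0.002709
ba+bc = 0.106; 2.303*icorr*(ba+bc) = 2.303*2.607×10^-4*0.106 = 6.3641563×10^-5
Rp = 0.002709 / 6.3641563×10^-5 = 42.57 ohm*cm^2

42.57 ohm*cm^2


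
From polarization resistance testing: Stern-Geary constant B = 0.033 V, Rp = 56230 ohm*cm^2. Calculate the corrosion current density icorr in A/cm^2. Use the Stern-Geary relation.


Apply the Stern-Geary relation: icorr = B / Rp
icorr = 0.033 / 56230 = 5.869×10^-7 A/cm^2

5.869×10^-7 A/cm^2


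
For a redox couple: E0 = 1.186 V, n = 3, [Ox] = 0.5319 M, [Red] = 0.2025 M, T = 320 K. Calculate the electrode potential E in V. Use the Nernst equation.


Apply the Nernst equation: E = E0 + (RT/nF)*ln([Ox]/[Red])
Step 1: RT/nF = 8.314*320/(3*96485) = 0.00919134 V
Step 2: [Ox]/[Red] = 0.5319/0.2025 = 2.626667
Step 3: ln(2.626667) = 0.965716
Step 4: correction = 0.00919134 * 0.965716 = 0.0089 V
E = 1.186 + 0.0089 = 1.1949 V

1.1949 V


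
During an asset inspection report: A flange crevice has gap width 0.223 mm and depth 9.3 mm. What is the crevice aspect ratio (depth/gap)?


Aspect ratio = depth / gap
Ratio = 9.3 / 0.223 = 41.7

41.7


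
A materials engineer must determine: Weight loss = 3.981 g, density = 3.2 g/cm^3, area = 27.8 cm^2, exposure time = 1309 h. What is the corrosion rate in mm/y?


Apply the mm/y weight-loss relation: CR = 87600 * W / (D * A * T)
Numerator: 87600 * 3.981 = 348735.6
Denominator: 3.2 * 27.8 * 1309 = 116448.64
CR = 348735.6 / 116448.64 = 2.9948 mm/y

2.9948 mm/y


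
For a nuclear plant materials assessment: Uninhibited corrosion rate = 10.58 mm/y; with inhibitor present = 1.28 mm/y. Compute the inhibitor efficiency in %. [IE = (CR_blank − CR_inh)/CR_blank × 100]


Apply the inhibitor-efficiency definition: IE = (CR_blank − CR_inh)/CR_blank × 100
IE = (10.58 − 1.28) / 10.58 × 100
IE = 9.3 / 10.58 × 100 = 87.9 %

87.9 %


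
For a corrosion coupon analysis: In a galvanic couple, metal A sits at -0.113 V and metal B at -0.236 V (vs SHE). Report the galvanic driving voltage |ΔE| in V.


Driving voltage is the absolute potential difference.
|ΔE| = |-0.113 − (-0.236)| = 0.123 V

0.123 V


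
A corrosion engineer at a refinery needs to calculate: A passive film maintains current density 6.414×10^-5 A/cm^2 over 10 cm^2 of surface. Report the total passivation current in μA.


I = i_pass * A, then convert A → μA (×10^6)
I = 6.414×10^-5 * 10 * 10^6 = 641.4 μA

641.4 μA


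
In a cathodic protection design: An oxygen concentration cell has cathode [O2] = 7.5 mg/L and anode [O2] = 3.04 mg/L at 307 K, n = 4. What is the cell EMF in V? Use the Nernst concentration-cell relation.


Apply the Nernst concentration-cell relation: E = (RT/nF)*ln(C_cathode/C_anode)
RT/nF = 8.314*307/(4*96485) = 0.00661346 V
ln(7.5/3.04) = 0.90305
E = 0.00661346 * 0.90305 = 0.00597 V

0.00597 V


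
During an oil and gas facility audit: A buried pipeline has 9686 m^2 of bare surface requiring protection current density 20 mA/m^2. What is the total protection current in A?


I = area * current density, then convert mA → A (÷1000)
I = 9686 * 20 / 1000 = 193.72 A

193.72 A


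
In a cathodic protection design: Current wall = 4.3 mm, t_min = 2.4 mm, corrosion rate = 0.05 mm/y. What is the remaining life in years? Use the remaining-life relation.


Apply the remaining-life relation: RL = (t_current − t_min) / CR
RL = (4.3 − 2.4) / 0.05 = 1.9 / 0.05 = 38.0 years

38.0 years


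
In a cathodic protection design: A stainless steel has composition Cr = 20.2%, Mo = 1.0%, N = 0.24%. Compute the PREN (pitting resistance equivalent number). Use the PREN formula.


Apply the PREN formula: PREN = Cr + 3.3*Mo + 16*N
PREN = 20.2 + 3.3*1.0 + 16*0.24
PREN = 20.2 + 3.3 + 3.84 = 27.34

27.34


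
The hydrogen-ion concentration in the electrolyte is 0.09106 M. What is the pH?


pH = −log10[H+]
pH = −log10(0.09106) = 1.04

1.04


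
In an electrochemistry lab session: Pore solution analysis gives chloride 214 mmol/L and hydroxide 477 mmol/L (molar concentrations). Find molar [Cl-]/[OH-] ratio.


Threshold parameter = [Cl-] / [OH-] (molar basis; both in mmol/L, so units cancel)
Ratio = 214 / 477 = 0.45

0.45


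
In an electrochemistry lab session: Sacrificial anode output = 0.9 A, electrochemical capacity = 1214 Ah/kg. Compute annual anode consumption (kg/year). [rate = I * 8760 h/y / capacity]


Annual consumption = current * hours per year / capacity
Rate = 0.9 * 8760 / 1214 = 6.5 kg/year

6.5 kg/year


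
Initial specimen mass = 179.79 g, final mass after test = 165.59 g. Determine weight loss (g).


Weight loss = initial − final
WL = 179.79 − 165.59 = 14.2 g

14.2 g


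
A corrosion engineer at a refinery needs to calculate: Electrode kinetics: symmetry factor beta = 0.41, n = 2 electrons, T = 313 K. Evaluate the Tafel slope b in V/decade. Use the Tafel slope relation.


Apply the Tafel slope relation: b = 2.303*R*T/(beta*n*F)
Numerator: 2.303 * 8.314 * 313 = 5993.06
Denominator: 0.41 * 2 * 96485 = 79117.7
b = 5993.06 / 79117.7 = 0.076 V/decade

0.076 V/decade


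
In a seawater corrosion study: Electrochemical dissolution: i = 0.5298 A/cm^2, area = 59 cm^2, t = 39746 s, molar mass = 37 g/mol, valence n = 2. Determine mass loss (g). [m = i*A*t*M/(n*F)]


Apply Faraday's law: m = i*A*t*M / (n*F)
Total charge passed Q = i*A*t = 0.5298*59*39746 = 1242388.4172 C
m = Q*M/(n*F) = 1242388.4172*37/(2*96485) = 238.21512 g

238.21512 g


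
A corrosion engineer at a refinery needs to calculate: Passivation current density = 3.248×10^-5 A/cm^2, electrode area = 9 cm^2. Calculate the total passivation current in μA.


I = i_pass * A, then convert A → μA (×10^6)
I = 3.248×10^-5 * 9 * 10^6 = 292.32 μA

292.32 μA


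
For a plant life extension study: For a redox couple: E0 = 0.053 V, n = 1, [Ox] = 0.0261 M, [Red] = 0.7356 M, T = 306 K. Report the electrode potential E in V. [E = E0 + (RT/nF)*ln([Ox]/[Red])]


Apply the Nernst equation: E = E0 + (RT/nF)*ln([Ox]/[Red])
Step 1: RT/nF = 8.314*306/(1*96485) = 0.02636766 V
Step 2: [Ox]/[Red] = 0.0261/0.7356 = 0.035481
Step 3: ln(0.035481) = -3.338758
Step 4: correction = 0.02636766 * -3.338758 = -0.088 V
E = 0.053 + -0.088 = -0.035 V

-0.035 V


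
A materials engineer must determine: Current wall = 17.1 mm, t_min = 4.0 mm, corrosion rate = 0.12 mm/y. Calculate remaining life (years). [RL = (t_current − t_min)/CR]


Apply the remaining-life relation: RL = (t_current − t_min) / CR
RL = (17.1 − 4.0) / 0.12 = 13.1 / 0.12 = 109.2 years

109.2 years


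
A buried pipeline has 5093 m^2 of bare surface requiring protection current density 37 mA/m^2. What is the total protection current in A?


I = area * current density, then convert mA → A (÷1000)
I = 5093 * 37 / 1000 = 188.44 A

188.44 A


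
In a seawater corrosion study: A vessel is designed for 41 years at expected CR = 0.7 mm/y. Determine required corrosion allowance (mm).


Corrosion allowance = CR × design life
CA = 0.7 * 41 = 28.7 mm

28.7 mm


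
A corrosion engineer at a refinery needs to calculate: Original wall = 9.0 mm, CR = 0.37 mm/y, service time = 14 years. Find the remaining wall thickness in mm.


Remaining wall = original − CR × time
t = 9.0 − 0.37*14 = 9.0 − 5.18 = 3.82 mm

3.82 mm


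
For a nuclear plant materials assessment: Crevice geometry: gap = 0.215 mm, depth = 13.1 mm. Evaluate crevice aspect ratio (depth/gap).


Aspect ratio = depth / gap
Ratio = 13.1 / 0.215 = 60.9

60.9


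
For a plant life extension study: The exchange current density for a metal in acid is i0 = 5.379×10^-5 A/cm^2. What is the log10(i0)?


i0 = 5.379×10^-5 A/cm^2
log10(i0) = -4.269

-4.269


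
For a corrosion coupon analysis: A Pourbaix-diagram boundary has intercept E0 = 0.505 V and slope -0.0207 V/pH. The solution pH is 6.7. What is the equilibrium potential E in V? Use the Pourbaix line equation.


Apply the Pourbaix line equation: E = E0 + slope*pH
E = 0.505 + (-0.0207)*6.7 = 0.505 + (-0.13869) = 0.36631 V
Rounded to 3 decimal places: E = 0.366 V

0.366 V


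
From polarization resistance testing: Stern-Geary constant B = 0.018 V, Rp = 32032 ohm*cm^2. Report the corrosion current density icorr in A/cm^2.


Apply the Stern-Geary relation: icorr = B / Rp
icorr = 0.018 / 32032 = 5.619×10^-7 A/cm^2

5.619×10^-7 A/cm^2


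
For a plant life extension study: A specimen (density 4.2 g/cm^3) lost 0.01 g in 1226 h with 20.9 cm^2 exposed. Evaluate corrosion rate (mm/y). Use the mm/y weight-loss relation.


Apply the mm/y weight-loss relation: CR = 87600 * W / (D * A * T)
Numerator: 87600 * 0.01 = 876.0
Denominator: 4.2 * 20.9 * 1226 = 107618.28
CR = 876.0 / 107618.28 = 0.00814 mm/y

0.00814 mm/y


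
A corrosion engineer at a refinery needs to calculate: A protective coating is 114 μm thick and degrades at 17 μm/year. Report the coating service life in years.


Service life = thickness / degradation rate
Life = 114 / 17 = 6.7 years

6.7 years


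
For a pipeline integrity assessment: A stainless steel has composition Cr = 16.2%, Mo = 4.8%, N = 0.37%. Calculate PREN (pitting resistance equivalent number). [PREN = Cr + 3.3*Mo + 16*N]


Apply the PREN formula: PREN = Cr + 3.3*Mo + 16*N
PREN = 16.2 + 3.3*4.8 + 16*0.37
PREN = 16.2 + 15.84 + 5.92 = 37.96

37.96


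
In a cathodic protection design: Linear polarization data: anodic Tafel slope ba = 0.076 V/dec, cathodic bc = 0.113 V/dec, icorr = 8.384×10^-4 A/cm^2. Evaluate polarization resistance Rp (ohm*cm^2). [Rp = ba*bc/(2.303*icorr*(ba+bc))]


Apply the Stern-Geary equation: Rp = ba*bc / (2.303*icorr*(ba+bc))
ba*bc = 0.076*0.113 = 0.008588
ba+bc = 0.189; 2.303*icorr*(ba+bc) = 2.303*8.384×10^-4*0.189 = 3.6492785×10^-4
Rp = 0.008588 / 3.6492785×10^-4 = 23.5 ohm*cm^2

23.5 ohm*cm^2


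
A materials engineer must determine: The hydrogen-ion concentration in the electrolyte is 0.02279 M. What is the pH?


pH = −log10[H+]
pH = −log10(0.02279) = 1.64

1.64


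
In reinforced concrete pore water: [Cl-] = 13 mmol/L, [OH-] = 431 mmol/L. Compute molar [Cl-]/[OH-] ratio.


Threshold parameter = [Cl-] / [OH-] (molar basis; both in mmol/L, so units cancel)
Ratio = 13 / 431 = 0.03

0.03


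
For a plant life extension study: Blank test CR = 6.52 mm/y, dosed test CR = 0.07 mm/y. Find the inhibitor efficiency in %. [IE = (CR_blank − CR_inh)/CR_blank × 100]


Apply the inhibitor-efficiency definition: IE = (CR_blank − CR_inh)/CR_blank × 100
IE = (6.52 − 0.07) / 6.52 × 100
IE = 6.45 / 6.52 × 100 = 98.9 %

98.9 %


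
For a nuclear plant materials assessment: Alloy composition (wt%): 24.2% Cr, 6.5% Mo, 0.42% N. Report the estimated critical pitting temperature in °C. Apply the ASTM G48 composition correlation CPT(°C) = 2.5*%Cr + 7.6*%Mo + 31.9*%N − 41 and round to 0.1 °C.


Apply the ASTM G48 empirical CPT estimate: CPT(°C) = 2.5*%Cr + 7.6*%Mo + 31.9*%N − 41
2.5*24.2 = 60.5; 7.6*6.5 = 49.4; 31.9*0.42 = 13.398
CPT = 60.5 + 49.4 + 13.398 − 41 = 82.298 °C
Rounded to 0.1 °C: CPT ≈ 82.3 °C

82.3 °C


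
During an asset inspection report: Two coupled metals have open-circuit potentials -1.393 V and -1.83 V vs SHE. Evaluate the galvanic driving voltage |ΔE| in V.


Driving voltage is the absolute potential difference.
|ΔE| = |-1.393 − (-1.83)| = 0.437 V

0.437 V


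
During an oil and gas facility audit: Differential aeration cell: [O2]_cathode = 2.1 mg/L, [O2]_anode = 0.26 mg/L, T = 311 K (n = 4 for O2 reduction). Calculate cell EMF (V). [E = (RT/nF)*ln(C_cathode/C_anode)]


Apply the Nernst concentration-cell relation: E = (RT/nF)*ln(C_cathode/C_anode)
RT/nF = 8.314*311/(4*96485) = 0.00669963 V
ln(2.1/0.26) = 2.08901
E = 0.00669963 * 2.08901 = 0.014 V

0.014 V


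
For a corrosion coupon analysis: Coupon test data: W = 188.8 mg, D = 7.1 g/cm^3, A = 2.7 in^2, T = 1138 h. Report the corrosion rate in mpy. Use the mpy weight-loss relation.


Apply the mpy weight-loss relation: CR = 534 * W / (D * A * T)
Numerator: 534 * 188.8 = 100819.2
Denominator: 7.1 * 2.7 * 1138 = 21815.46
CR = 100819.2 / 21815.46 = 4.6215 mpy

4.6215 mpy


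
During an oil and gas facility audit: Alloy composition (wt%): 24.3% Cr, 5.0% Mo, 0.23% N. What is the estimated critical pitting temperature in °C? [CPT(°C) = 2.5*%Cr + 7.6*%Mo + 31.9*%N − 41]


Apply the ASTM G48 empirical CPT estimate: CPT(°C) = 2.5*%Cr + 7.6*%Mo + 31.9*%N − 41
2.5*24.3 = 60.75; 7.6*5.0 = 38; 31.9*0.23 = 7.337
CPT = 60.75 + 38 + 7.337 − 41 = 65.087 °C
Rounded to 0.1 °C: CPT ≈ 65.1 °C

65.1 °C


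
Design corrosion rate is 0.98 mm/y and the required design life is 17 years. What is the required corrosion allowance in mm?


Corrosion allowance = CR × design life
CA = 0.98 * 17 = 16.66 mm

16.66 mm


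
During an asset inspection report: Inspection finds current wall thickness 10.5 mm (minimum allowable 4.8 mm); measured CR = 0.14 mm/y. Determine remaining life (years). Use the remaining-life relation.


Apply the remaining-life relation: RL = (t_current − t_min) / CR
RL = (10.5 − 4.8) / 0.14 = 5.7 / 0.14 = 40.7 years

40.7 years


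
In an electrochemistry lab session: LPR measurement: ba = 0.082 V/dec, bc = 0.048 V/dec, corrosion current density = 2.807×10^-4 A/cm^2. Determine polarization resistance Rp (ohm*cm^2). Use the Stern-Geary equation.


Apply the Stern-Geary equation: Rp = ba*bc / (2.303*icorr*(ba+bc))
ba*bc = 0.082*0.048 = 0.003936
ba+bc = 0.13; 2.303*icorr*(ba+bc) = 2.303*2.807×10^-4*0.13 = 8.4038773×10^-5
Rp = 0.003936 / 8.4038773×10^-5 = 46.8 ohm*cm^2

46.8 ohm*cm^2


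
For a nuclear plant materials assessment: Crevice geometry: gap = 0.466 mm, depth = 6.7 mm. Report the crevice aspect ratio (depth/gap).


Aspect ratio = depth / gap
Ratio = 6.7 / 0.466 = 14.4

14.4


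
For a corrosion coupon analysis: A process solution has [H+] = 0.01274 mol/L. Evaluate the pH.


pH = −log10[H+]
pH = −log10(0.01274) = 1.89

1.89


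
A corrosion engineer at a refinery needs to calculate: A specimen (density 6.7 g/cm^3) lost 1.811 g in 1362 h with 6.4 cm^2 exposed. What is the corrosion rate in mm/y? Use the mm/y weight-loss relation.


Apply the mm/y weight-loss relation: CR = 87600 * W / (D * A * T)
Numerator: 87600 * 1.811 = 158643.6
Denominator: 6.7 * 6.4 * 1362 = 58402.56
CR = 158643.6 / 58402.56 = 2.716381 mm/y

2.716381 mm/y


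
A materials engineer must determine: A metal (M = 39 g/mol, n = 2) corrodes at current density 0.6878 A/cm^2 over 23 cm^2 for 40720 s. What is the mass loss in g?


Apply Faraday's law: m = i*A*t*M / (n*F)
Total charge passed Q = i*A*t = 0.6878*23*40720 = 644165.968 C
m = Q*M/(n*F) = 644165.968*39/(2*96485) = 130.188 g

130.188 g


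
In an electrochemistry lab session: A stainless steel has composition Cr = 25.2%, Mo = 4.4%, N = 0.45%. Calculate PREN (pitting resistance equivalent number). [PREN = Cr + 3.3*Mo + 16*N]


Apply the PREN formula: PREN = Cr + 3.3*Mo + 16*N
PREN = 25.2 + 3.3*4.4 + 16*0.45
PREN = 25.2 + 14.52 + 7.2 = 46.92

46.92


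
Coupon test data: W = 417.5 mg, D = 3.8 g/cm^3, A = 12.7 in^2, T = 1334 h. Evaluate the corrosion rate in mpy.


Apply the mpy weight-loss relation: CR = 534 * W / (D * A * T)
Numerator: 534 * 417.5 = 222945.0
Denominator: 3.8 * 12.7 * 1334 = 64378.84
CR = 222945.0 / 64378.84 = 3.463 mpy

3.463 mpy


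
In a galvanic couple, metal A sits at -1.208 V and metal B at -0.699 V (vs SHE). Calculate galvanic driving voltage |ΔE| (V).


Driving voltage is the absolute potential difference.
|ΔE| = |-1.208 − (-0.699)| = 0.509 V

0.509 V


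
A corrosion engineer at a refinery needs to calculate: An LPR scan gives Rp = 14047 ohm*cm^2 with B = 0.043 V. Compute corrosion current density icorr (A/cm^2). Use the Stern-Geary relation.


Apply the Stern-Geary relation: icorr = B / Rp
icorr = 0.043 / 14047 = 3.061×10^-6 A/cm^2

3.061×10^-6 A/cm^2


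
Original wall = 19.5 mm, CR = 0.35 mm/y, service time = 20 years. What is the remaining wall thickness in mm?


Remaining wall = original − CR × time
t = 19.5 − 0.35*20 = 19.5 − 7.0 = 12.5 mm

12.5 mm


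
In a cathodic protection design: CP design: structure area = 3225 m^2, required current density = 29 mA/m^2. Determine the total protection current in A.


I = area * current density, then convert mA → A (÷1000)
I = 3225 * 29 / 1000 = 93.53 A

93.53 A


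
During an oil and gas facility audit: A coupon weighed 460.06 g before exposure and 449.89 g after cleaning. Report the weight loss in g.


Weight loss = initial − final
WL = 460.06 − 449.89 = 10.17 g

10.17 g


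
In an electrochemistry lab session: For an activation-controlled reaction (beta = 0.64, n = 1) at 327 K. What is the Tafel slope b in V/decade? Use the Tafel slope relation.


Apply the Tafel slope relation: b = 2.303*R*T/(beta*n*F)
Numerator: 2.303 * 8.314 * 327 = 6261.12
Denominator: 0.64 * 1 * 96485 = 61750.4
b = 6261.12 / 61750.4 = 0.101 V/decade

0.101 V/decade


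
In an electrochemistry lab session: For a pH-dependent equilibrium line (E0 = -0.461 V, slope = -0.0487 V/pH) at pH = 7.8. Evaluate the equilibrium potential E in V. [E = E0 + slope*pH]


Apply the Pourbaix line equation: E = E0 + slope*pH
E = -0.461 + (-0.0487)*7.8 = -0.461 + (-0.37986) = -0.84086 V
Rounded to 4 decimal places: E = -0.8409 V

-0.8409 V


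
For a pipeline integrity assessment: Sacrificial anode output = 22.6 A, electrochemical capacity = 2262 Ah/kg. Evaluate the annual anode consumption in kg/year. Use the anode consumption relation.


Annual consumption = current * hours per year / capacity
Rate = 22.6 * 8760 / 2262 = 87.5 kg/year

87.5 kg/year


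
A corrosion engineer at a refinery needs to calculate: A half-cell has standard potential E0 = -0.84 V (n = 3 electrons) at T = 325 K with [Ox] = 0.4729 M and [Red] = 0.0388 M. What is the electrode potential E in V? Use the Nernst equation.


Apply the Nernst equation: E = E0 + (RT/nF)*ln([Ox]/[Red])
Step 1: RT/nF = 8.314*325/(3*96485) = 0.00933496 V
Step 2: [Ox]/[Red] = 0.4729/0.0388 = 12.188144
Step 3: ln(12.188144) = 2.500464
Step 4: correction = 0.00933496 * 2.500464 = 0.023 V
E = -0.84 + 0.023 = -0.817 V

-0.817 V


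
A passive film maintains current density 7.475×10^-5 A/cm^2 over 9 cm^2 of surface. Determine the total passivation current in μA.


I = i_pass * A, then convert A → μA (×10^6)
I = 7.475×10^-5 * 9 * 10^6 = 672.75 μA

672.75 μA


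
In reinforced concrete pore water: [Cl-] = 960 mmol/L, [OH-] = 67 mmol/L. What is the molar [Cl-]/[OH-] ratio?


Threshold parameter = [Cl-] / [OH-] (molar basis; both in mmol/L, so units cancel)
Ratio = 960 / 67 = 14.33

14.33


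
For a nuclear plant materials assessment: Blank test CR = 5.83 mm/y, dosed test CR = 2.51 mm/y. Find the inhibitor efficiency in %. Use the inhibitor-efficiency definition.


Apply the inhibitor-efficiency definition: IE = (CR_blank − CR_inh)/CR_blank × 100
IE = (5.83 − 2.51) / 5.83 × 100
IE = 3.32 / 5.83 × 100 = 56.9 %

56.9 %


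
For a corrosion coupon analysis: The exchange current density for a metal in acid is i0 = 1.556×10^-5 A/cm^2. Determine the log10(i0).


i0 = 1.556×10^-5 A/cm^2
log10(i0) = -4.808

-4.808


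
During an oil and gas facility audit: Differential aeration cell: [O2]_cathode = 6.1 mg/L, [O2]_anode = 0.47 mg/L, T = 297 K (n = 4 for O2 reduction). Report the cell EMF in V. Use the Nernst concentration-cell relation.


Apply the Nernst concentration-cell relation: E = (RT/nF)*ln(C_cathode/C_anode)
RT/nF = 8.314*297/(4*96485) = 0.00639804 V
ln(6.1/0.47) = 2.56331
E = 0.00639804 * 2.56331 = 0.0164 V

0.0164 V


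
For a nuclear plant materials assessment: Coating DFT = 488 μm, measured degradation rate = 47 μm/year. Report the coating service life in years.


Service life = thickness / degradation rate
Life = 488 / 47 = 10.4 years

10.4 years


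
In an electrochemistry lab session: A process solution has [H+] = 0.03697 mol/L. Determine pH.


pH = −log10[H+]
pH = −log10(0.03697) = 1.43

1.43


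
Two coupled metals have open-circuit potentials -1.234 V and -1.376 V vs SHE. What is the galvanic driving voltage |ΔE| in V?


Driving voltage is the absolute potential difference.
|ΔE| = |-1.234 − (-1.376)| = 0.142 V

0.142 V


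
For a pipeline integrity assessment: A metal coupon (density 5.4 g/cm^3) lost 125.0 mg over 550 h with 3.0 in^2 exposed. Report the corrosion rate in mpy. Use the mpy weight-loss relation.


Apply the mpy weight-loss relation: CR = 534 * W / (D * A * T)
Numerator: 534 * 125.0 = 66750.0
Denominator: 5.4 * 3.0 * 550 = 8910.0
CR = 66750.0 / 8910.0 = 7.49158 mpy

7.49158 mpy


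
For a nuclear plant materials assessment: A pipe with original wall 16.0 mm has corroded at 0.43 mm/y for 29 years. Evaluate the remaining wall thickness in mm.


Remaining wall = original − CR × time
t = 16.0 − 0.43*29 = 16.0 − 12.47 = 3.53 mm

3.53 mm


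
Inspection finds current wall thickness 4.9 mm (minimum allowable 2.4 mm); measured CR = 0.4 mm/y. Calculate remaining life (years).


Apply the remaining-life relation: RL = (t_current − t_min) / CR
RL = (4.9 − 2.4) / 0.4 = 2.5 / 0.4 = 6.3 years

6.3 years


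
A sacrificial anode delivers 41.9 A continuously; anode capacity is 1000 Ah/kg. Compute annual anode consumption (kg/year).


Annual consumption = current * hours per year / capacity
Rate = 41.9 * 8760 / 1000 = 367.0 kg/year

367.0 kg/year


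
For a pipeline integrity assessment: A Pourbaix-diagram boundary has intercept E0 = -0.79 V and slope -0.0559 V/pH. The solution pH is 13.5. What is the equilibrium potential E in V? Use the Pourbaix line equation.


Apply the Pourbaix line equation: E = E0 + slope*pH
E = -0.79 + (-0.0559)*13.5 = -0.79 + (-0.75465) = -1.54465 V
Rounded to 4 decimal places: E = -1.5447 V

-1.5447 V


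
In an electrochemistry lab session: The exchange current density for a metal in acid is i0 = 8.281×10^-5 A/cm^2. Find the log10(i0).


i0 = 8.281×10^-5 A/cm^2
log10(i0) = -4.082

-4.082


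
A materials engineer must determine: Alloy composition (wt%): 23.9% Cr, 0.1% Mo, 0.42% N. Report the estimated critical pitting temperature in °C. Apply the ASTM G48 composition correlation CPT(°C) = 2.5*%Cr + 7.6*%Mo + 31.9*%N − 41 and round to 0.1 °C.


Apply the ASTM G48 empirical CPT estimate: CPT(°C) = 2.5*%Cr + 7.6*%Mo + 31.9*%N − 41
2.5*23.9 = 59.75; 7.6*0.1 = 0.76; 31.9*0.42 = 13.398
CPT = 59.75 + 0.76 + 13.398 − 41 = 32.908 °C
Rounded to 0.1 °C: CPT ≈ 32.9 °C

32.9 °C


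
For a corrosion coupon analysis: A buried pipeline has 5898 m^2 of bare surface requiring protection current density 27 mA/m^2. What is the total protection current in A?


I = area * current density, then convert mA → A (÷1000)
I = 5898 * 27 / 1000 = 159.25 A

159.25 A


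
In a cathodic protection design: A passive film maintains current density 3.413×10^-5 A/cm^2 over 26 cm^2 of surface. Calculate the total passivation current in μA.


I = i_pass * A, then convert A → μA (×10^6)
I = 3.413×10^-5 * 26 * 10^6 = 887.38 μA

887.38 μA


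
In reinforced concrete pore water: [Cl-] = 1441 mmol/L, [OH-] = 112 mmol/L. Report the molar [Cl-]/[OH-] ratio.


Threshold parameter = [Cl-] / [OH-] (molar basis; both in mmol/L, so units cancel)
Ratio = 1441 / 112 = 12.87

12.87


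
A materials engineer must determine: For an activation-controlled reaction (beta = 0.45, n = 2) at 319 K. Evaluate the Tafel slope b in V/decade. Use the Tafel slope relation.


Apply the Tafel slope relation: b = 2.303*R*T/(beta*n*F)
Numerator: 2.303 * 8.314 * 319 = 6107.94
Denominator: 0.45 * 2 * 96485 = 86836.5
b = 6107.94 / 86836.5 = 0.07 V/decade

0.07 V/decade


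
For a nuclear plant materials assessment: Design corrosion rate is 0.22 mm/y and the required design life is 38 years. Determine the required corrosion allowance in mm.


Corrosion allowance = CR × design life
CA = 0.22 * 38 = 8.36 mm

8.36 mm


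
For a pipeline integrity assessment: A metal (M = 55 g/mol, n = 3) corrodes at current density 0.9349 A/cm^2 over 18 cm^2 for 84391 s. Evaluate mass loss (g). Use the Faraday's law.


Apply Faraday's law: m = i*A*t*M / (n*F)
Total charge passed Q = i*A*t = 0.9349*18*84391 = 1420148.6262 C
m = Q*M/(n*F) = 1420148.6262*55/(3*96485) = 269.84566 g

269.84566 g
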